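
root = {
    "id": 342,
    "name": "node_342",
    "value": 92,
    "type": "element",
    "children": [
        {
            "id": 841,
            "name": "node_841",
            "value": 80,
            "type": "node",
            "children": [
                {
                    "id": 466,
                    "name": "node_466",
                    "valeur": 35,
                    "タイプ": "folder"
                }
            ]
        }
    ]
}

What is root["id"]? 342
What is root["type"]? "element"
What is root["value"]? 92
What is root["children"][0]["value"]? 80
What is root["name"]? "node_342"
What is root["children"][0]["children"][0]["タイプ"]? "folder"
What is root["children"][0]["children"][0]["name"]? "node_466"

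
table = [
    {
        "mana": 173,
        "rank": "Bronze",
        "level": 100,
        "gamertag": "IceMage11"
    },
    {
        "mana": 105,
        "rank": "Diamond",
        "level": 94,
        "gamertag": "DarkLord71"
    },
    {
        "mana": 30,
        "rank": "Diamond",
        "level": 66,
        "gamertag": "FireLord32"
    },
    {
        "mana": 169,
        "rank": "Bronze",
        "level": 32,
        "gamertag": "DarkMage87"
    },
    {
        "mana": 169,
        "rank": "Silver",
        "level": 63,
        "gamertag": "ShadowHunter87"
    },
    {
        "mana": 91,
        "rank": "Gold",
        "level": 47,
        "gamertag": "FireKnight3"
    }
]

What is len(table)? 6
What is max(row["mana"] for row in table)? 173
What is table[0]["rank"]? "Bronze"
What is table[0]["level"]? 100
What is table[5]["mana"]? 91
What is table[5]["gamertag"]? "FireKnight3"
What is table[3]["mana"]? 169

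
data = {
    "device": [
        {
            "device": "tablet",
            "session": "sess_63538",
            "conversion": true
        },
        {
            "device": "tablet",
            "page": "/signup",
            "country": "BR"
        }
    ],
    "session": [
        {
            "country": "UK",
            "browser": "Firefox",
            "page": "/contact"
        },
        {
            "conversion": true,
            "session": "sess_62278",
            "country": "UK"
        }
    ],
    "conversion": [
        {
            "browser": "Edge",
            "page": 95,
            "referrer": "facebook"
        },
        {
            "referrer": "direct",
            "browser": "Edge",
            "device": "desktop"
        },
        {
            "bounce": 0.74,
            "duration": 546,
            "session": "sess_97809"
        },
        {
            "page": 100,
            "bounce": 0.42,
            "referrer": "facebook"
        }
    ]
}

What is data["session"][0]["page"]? "/contact"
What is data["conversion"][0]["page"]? 95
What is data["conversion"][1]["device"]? "desktop"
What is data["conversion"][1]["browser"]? "Edge"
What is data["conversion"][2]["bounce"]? 0.74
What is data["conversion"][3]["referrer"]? "facebook"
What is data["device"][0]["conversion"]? True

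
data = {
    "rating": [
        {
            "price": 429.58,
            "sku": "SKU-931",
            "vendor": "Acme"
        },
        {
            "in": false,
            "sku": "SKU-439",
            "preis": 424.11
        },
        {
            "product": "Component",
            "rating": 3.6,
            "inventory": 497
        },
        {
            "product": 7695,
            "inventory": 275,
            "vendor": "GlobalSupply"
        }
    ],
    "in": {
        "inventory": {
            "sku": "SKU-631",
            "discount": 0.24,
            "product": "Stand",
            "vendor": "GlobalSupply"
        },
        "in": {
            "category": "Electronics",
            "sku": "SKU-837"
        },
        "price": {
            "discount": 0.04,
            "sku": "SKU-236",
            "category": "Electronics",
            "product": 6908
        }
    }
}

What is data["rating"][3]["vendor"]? "GlobalSupply"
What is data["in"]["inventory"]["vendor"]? "GlobalSupply"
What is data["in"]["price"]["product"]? 6908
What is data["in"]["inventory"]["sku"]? "SKU-631"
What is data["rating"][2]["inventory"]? 497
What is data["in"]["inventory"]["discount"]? 0.24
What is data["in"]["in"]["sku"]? "SKU-837"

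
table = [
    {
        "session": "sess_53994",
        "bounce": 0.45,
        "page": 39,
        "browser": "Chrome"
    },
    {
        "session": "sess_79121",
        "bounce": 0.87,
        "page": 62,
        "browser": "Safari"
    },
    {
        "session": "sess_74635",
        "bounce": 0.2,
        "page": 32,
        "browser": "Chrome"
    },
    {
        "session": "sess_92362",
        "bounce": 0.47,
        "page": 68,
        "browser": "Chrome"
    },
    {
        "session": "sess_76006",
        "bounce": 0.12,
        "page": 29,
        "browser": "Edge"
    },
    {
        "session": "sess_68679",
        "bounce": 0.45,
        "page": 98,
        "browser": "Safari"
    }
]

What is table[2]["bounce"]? 0.2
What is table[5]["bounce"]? 0.45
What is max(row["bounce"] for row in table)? 0.87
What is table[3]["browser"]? "Chrome"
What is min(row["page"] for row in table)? 29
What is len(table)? 6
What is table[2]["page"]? 32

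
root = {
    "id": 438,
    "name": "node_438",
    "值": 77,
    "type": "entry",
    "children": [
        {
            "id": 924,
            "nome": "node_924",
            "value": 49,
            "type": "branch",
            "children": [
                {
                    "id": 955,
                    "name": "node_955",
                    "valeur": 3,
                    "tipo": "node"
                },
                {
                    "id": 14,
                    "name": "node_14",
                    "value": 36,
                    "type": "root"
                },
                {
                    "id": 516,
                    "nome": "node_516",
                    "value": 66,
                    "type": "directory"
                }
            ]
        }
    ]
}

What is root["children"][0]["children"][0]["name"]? "node_955"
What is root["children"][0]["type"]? "branch"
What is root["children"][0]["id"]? 924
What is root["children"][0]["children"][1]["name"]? "node_14"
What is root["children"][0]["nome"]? "node_924"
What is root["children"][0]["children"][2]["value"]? 66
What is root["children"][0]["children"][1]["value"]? 36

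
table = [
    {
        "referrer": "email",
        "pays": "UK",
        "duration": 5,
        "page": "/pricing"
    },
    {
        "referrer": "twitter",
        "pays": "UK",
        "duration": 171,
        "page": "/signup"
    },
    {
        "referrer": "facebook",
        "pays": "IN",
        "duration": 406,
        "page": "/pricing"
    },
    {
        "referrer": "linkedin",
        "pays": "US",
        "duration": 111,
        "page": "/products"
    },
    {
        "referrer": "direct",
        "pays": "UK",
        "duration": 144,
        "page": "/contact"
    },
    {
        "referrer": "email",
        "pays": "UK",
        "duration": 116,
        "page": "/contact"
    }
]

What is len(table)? 6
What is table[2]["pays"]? "IN"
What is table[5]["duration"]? 116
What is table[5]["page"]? "/contact"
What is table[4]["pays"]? "UK"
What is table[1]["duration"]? 171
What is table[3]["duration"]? 111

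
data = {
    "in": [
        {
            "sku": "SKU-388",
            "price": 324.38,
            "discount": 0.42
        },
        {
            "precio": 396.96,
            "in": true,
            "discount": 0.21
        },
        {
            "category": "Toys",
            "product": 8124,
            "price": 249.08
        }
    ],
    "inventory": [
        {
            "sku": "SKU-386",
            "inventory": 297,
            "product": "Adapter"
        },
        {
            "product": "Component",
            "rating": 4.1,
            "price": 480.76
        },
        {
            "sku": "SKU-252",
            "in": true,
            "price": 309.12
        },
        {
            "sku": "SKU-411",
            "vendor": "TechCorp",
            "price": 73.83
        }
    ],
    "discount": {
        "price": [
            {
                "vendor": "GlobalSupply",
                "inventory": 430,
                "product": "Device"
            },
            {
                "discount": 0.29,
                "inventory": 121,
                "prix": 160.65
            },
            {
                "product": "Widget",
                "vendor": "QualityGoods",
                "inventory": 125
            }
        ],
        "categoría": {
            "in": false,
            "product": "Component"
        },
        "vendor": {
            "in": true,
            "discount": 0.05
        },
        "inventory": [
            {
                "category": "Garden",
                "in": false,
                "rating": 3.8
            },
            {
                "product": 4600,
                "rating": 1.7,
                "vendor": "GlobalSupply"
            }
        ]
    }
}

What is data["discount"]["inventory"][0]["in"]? False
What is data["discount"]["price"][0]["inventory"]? 430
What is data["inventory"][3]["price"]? 73.83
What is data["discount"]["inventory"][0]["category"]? "Garden"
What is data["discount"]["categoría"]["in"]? False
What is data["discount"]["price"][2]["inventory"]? 125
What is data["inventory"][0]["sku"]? "SKU-386"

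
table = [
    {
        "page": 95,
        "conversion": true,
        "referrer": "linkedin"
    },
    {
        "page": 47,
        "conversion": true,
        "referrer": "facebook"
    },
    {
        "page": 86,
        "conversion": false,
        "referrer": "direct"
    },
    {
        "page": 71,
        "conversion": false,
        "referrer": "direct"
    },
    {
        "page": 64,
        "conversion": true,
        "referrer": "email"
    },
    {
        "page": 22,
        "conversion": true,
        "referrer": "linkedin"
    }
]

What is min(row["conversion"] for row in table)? False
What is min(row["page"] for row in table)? 22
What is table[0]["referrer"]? "linkedin"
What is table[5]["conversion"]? True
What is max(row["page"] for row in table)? 95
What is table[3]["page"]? 71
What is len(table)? 6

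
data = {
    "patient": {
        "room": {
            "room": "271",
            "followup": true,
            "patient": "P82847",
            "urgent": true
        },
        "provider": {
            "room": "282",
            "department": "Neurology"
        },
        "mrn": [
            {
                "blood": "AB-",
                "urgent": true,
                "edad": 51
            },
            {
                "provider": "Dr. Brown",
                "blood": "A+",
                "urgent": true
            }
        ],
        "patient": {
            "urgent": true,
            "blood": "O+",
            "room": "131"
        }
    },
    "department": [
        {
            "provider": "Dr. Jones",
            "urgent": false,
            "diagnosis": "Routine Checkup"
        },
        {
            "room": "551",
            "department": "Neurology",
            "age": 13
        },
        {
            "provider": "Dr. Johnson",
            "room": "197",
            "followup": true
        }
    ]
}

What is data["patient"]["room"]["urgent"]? True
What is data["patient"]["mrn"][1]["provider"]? "Dr. Brown"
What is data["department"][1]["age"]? 13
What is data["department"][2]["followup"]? True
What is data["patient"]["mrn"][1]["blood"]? "A+"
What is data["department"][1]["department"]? "Neurology"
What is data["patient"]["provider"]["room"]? "282"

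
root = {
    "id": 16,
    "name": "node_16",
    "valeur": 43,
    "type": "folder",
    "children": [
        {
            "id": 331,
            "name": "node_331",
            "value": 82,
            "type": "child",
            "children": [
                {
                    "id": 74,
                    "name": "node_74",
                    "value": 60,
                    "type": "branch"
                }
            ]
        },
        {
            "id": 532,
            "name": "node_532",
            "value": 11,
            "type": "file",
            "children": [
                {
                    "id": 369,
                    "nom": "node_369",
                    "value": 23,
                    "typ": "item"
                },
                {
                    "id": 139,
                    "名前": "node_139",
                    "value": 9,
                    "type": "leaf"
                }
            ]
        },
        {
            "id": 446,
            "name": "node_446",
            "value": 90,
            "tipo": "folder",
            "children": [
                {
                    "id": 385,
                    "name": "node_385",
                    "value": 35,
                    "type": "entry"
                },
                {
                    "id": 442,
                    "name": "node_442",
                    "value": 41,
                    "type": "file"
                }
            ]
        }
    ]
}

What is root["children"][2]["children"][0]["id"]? 385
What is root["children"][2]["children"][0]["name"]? "node_385"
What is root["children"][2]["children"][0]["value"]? 35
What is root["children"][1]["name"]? "node_532"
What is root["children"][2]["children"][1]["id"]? 442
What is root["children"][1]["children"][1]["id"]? 139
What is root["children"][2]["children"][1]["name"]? "node_442"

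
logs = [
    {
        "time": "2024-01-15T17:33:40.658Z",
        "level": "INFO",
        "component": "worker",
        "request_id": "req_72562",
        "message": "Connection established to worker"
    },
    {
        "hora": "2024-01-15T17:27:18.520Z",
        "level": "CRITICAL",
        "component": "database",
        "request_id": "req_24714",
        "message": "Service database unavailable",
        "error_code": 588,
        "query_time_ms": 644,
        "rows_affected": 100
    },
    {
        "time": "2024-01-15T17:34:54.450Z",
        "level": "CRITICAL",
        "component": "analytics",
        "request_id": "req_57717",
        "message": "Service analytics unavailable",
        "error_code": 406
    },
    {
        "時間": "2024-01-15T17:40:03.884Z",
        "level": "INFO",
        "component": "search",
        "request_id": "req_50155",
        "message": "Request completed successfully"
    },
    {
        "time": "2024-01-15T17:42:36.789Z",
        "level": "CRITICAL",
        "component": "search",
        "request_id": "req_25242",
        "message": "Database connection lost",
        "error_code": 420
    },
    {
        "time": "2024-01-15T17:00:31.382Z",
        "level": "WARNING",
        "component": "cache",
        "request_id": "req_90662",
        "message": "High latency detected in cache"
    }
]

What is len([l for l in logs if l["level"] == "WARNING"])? 1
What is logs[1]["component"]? "database"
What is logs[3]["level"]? "INFO"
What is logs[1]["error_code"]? 588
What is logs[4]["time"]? "2024-01-15T17:42:36.789Z"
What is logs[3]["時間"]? "2024-01-15T17:40:03.884Z"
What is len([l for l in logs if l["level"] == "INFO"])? 2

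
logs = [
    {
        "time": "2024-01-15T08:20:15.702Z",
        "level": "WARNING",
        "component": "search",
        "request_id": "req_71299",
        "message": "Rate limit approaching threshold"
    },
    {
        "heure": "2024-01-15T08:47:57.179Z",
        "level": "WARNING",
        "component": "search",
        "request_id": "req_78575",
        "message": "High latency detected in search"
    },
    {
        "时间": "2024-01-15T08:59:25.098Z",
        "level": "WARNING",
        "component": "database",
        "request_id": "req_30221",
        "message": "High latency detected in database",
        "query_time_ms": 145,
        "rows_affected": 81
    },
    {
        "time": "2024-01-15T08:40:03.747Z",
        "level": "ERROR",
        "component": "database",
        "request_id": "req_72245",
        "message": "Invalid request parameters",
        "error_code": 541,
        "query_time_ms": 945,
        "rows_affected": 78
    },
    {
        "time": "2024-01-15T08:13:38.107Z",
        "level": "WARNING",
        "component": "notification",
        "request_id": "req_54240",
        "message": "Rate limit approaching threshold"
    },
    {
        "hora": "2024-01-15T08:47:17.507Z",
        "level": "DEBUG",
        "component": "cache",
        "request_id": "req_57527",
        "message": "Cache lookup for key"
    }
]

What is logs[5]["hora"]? "2024-01-15T08:47:17.507Z"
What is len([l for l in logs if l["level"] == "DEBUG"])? 1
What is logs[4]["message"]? "Rate limit approaching threshold"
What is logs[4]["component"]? "notification"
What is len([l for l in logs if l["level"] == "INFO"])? 0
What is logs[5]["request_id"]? "req_57527"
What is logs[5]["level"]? "DEBUG"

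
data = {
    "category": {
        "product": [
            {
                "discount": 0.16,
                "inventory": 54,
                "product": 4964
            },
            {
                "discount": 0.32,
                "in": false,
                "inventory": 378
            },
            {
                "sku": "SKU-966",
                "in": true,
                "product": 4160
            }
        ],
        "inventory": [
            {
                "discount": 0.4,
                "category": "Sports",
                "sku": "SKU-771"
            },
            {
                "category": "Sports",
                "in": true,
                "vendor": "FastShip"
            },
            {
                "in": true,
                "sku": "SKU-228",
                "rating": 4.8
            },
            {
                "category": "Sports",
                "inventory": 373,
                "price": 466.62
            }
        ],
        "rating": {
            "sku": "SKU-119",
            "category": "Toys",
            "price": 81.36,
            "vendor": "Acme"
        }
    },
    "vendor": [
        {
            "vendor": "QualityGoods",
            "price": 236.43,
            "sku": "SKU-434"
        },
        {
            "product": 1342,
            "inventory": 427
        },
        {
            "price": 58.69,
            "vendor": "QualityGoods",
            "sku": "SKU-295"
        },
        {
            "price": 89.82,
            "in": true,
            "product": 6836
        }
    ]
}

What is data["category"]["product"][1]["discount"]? 0.32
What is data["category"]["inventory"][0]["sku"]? "SKU-771"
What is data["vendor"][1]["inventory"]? 427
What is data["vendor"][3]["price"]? 89.82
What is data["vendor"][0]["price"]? 236.43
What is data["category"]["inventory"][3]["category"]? "Sports"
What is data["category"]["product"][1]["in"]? False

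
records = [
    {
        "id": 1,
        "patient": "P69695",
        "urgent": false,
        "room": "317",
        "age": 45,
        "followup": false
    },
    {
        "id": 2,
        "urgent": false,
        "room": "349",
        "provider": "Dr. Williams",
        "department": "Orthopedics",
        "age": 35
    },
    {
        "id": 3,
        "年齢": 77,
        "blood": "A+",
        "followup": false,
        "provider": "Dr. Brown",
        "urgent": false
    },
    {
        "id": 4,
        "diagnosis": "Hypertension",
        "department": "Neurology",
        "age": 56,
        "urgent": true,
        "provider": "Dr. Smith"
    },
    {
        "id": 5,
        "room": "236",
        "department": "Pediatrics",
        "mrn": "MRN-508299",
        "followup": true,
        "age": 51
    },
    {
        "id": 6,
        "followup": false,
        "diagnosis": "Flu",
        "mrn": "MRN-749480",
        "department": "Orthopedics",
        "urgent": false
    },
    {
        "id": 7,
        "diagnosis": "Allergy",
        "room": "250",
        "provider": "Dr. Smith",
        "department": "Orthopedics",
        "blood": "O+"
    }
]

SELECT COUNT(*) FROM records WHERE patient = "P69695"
1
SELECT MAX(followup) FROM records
True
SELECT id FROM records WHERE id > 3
[4, 5, 6, 7]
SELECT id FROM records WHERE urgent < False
[]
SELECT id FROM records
[1, 2, 3, 4, 5, 6, 7]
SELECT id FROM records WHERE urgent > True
[]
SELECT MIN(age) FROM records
35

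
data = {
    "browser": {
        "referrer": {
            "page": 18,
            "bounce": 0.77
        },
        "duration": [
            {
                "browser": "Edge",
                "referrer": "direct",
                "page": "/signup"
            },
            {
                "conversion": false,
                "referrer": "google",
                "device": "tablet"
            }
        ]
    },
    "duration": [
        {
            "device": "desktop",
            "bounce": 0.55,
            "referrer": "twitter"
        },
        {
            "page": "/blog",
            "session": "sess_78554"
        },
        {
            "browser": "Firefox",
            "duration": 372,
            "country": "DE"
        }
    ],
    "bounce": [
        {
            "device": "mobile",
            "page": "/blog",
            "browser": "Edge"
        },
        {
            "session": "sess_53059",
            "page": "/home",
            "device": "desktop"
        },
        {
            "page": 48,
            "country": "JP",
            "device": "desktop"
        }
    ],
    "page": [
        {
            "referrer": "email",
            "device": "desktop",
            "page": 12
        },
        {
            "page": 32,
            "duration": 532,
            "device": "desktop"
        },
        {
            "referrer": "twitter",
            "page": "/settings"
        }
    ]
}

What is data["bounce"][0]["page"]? "/blog"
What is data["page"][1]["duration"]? 532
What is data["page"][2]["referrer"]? "twitter"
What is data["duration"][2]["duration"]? 372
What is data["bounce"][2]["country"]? "JP"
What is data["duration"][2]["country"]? "DE"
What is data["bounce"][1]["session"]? "sess_53059"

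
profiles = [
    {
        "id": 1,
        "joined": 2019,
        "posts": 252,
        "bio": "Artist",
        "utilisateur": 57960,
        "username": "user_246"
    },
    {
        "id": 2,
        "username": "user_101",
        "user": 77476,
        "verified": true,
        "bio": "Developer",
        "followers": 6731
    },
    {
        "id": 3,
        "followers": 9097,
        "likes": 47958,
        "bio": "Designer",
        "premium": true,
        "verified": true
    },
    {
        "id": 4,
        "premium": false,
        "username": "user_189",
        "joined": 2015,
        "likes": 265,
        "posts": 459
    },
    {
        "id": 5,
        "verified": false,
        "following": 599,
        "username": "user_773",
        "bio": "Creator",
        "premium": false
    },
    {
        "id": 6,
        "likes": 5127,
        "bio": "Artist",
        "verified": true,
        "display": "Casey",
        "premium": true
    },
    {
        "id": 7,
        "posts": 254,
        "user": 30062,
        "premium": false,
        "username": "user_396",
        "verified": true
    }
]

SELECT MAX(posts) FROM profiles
459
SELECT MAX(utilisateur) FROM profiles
57960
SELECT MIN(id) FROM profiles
1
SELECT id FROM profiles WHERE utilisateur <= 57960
[1]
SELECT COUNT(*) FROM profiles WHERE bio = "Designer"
1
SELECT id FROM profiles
[1, 2, 3, 4, 5, 6, 7]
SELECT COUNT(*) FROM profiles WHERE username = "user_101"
1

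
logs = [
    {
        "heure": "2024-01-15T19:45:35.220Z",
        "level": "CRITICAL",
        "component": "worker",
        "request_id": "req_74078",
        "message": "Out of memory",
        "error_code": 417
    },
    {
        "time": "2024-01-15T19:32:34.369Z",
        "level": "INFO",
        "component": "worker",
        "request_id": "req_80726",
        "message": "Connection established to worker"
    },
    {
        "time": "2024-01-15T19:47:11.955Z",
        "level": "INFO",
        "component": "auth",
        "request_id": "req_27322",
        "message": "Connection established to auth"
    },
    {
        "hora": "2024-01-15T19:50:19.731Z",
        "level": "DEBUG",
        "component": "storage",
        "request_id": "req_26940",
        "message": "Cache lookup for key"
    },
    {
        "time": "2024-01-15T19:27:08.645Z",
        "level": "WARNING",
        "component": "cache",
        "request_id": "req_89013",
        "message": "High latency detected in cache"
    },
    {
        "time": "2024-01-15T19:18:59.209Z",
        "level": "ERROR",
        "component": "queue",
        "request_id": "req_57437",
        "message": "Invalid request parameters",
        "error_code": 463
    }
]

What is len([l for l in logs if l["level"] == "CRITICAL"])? 1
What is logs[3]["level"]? "DEBUG"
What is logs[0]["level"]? "CRITICAL"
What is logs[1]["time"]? "2024-01-15T19:32:34.369Z"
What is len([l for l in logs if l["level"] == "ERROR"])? 1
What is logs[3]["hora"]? "2024-01-15T19:50:19.731Z"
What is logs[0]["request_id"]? "req_74078"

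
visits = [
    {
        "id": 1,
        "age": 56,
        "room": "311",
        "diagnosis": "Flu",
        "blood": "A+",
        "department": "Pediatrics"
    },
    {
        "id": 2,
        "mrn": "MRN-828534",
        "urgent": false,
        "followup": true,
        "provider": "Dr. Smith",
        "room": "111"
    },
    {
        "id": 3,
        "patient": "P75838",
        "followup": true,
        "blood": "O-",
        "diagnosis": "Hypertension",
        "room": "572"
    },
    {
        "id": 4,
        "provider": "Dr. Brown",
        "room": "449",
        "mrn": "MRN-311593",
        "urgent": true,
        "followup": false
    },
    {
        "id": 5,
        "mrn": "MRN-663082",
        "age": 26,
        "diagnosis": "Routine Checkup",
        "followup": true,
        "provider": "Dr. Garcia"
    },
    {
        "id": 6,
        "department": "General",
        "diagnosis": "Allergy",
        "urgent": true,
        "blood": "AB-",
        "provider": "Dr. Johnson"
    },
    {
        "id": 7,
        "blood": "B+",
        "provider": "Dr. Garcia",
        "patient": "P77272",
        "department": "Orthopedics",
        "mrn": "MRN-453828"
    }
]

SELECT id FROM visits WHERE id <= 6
[1, 2, 3, 4, 5, 6]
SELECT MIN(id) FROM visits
1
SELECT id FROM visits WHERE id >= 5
[5, 6, 7]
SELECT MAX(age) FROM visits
56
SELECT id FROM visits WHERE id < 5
[1, 2, 3, 4]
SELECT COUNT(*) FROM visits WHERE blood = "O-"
1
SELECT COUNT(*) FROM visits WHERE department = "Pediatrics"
1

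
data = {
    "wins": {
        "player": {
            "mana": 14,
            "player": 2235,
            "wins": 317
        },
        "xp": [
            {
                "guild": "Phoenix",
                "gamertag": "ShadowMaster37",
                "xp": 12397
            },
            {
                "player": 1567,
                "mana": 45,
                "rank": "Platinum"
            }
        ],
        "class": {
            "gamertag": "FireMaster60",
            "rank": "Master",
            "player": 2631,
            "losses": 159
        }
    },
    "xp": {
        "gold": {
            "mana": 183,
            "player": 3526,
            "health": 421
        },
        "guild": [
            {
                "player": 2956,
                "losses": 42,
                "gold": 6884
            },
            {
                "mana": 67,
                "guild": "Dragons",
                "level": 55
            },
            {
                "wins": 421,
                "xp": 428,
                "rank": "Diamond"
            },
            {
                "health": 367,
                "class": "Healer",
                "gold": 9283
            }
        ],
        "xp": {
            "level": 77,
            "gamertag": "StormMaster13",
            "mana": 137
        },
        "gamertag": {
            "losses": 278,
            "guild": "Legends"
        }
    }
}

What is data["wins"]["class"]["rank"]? "Master"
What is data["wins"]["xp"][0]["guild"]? "Phoenix"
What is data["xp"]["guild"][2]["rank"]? "Diamond"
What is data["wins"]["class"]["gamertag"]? "FireMaster60"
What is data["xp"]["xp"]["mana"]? 137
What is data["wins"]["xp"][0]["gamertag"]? "ShadowMaster37"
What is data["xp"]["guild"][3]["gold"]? 9283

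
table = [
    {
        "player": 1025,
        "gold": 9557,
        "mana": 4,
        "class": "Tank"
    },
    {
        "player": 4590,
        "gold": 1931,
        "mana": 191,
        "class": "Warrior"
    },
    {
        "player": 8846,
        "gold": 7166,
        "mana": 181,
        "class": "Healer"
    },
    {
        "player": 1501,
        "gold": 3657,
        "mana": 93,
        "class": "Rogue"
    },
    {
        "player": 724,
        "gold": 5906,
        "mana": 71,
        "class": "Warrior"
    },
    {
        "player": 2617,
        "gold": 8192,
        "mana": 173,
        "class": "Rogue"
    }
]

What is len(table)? 6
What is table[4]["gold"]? 5906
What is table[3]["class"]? "Rogue"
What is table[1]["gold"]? 1931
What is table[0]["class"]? "Tank"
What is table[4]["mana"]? 71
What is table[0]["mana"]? 4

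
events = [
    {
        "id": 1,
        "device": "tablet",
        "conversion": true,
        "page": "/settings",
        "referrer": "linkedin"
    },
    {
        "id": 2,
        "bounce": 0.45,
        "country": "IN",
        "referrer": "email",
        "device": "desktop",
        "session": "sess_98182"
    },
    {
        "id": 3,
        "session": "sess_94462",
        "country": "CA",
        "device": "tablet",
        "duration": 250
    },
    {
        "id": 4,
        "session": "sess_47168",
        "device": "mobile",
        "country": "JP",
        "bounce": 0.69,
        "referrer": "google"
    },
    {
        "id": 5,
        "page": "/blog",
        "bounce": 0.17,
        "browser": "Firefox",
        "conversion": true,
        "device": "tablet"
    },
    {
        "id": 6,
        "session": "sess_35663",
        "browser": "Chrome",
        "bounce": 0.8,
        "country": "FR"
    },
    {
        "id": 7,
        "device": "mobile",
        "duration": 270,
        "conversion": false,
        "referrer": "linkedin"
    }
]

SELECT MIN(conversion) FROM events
False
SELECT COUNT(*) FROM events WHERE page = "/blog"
1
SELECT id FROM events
[1, 2, 3, 4, 5, 6, 7]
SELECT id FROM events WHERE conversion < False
[]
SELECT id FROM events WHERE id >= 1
[1, 2, 3, 4, 5, 6, 7]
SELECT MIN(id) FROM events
1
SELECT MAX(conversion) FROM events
True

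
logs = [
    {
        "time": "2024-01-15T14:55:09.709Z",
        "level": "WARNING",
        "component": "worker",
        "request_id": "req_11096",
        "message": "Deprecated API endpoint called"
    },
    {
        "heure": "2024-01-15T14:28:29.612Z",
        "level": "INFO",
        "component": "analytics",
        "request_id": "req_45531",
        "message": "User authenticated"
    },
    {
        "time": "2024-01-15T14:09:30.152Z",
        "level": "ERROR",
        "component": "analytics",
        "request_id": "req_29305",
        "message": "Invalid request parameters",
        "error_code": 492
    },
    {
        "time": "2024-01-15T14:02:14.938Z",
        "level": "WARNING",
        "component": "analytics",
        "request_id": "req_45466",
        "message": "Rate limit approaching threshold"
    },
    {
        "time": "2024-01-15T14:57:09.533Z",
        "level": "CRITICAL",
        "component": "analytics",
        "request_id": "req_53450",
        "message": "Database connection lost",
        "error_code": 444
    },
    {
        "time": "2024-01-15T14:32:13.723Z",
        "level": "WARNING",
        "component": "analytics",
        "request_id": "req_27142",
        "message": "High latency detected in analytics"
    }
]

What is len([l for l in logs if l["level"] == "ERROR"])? 1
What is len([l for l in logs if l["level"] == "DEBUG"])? 0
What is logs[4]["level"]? "CRITICAL"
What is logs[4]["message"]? "Database connection lost"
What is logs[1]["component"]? "analytics"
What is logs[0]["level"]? "WARNING"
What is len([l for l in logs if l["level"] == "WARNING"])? 3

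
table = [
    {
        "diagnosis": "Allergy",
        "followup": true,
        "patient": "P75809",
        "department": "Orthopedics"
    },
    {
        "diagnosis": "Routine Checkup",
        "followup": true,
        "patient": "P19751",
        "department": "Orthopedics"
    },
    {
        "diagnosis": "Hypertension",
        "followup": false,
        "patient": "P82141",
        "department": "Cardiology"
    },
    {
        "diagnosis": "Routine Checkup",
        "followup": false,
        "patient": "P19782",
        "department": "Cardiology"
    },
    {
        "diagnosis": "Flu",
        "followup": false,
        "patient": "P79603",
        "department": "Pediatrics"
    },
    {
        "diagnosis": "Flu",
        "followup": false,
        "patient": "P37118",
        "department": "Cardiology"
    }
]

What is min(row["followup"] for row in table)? False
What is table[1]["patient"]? "P19751"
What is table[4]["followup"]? False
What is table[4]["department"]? "Pediatrics"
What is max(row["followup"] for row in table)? True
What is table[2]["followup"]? False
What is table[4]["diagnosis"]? "Flu"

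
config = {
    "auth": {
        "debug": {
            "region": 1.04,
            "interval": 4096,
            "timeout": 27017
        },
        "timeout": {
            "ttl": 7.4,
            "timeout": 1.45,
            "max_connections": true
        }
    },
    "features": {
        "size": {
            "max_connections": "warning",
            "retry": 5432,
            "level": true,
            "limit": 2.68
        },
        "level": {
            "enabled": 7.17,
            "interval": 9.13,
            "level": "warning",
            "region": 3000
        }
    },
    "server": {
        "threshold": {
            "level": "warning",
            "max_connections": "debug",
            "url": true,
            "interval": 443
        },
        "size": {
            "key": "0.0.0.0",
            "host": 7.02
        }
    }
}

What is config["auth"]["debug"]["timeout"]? 27017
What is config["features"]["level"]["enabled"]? 7.17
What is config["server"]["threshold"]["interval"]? 443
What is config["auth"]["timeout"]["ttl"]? 7.4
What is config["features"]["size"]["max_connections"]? "warning"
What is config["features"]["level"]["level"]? "warning"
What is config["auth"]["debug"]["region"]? 1.04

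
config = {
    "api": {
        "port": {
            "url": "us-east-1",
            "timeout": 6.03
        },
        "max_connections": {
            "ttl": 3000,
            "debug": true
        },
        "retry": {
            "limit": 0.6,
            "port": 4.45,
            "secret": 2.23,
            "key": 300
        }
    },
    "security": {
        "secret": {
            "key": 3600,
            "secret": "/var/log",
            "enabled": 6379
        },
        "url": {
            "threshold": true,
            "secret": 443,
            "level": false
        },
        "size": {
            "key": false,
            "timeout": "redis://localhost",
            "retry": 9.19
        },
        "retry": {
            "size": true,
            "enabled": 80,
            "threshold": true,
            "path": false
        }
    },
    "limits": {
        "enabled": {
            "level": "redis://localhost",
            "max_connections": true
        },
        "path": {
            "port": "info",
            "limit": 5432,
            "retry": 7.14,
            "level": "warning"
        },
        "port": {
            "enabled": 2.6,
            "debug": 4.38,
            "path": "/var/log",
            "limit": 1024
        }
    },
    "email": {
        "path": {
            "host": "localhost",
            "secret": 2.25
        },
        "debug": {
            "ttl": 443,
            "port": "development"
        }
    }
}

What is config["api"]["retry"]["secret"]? 2.23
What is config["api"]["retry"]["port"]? 4.45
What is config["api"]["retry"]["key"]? 300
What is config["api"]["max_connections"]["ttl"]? 3000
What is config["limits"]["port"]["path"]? "/var/log"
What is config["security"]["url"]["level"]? False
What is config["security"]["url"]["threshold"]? True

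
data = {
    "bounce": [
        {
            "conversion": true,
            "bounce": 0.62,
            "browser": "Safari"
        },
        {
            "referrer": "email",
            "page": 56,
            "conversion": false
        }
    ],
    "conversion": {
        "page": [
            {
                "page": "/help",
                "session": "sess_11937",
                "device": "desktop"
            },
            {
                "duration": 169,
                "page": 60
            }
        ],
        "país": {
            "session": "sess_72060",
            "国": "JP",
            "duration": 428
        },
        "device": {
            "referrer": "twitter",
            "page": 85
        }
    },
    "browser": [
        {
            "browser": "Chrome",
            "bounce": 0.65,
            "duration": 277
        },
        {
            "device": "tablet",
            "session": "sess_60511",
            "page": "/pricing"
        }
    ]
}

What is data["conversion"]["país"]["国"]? "JP"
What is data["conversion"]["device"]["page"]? 85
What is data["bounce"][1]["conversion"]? False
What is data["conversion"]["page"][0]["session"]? "sess_11937"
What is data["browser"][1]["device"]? "tablet"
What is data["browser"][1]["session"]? "sess_60511"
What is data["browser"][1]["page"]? "/pricing"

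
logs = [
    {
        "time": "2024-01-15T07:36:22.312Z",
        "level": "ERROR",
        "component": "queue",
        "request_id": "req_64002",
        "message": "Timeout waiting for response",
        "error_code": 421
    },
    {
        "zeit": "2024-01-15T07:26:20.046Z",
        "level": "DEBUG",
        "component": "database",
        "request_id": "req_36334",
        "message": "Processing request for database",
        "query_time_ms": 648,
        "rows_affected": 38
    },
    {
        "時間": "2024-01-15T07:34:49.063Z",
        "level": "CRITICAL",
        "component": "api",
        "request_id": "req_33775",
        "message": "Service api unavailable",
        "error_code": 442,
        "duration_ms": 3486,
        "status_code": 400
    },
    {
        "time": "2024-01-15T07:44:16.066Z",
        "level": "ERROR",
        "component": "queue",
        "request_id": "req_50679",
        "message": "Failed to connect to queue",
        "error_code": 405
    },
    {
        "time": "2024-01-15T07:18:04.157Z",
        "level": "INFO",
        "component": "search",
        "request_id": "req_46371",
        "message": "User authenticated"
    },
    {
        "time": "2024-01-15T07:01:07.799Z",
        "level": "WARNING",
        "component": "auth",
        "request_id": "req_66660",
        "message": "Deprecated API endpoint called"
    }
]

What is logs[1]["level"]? "DEBUG"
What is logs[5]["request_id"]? "req_66660"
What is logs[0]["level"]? "ERROR"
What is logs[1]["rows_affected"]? 38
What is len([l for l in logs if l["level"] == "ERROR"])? 2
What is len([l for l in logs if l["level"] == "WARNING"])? 1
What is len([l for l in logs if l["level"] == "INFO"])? 1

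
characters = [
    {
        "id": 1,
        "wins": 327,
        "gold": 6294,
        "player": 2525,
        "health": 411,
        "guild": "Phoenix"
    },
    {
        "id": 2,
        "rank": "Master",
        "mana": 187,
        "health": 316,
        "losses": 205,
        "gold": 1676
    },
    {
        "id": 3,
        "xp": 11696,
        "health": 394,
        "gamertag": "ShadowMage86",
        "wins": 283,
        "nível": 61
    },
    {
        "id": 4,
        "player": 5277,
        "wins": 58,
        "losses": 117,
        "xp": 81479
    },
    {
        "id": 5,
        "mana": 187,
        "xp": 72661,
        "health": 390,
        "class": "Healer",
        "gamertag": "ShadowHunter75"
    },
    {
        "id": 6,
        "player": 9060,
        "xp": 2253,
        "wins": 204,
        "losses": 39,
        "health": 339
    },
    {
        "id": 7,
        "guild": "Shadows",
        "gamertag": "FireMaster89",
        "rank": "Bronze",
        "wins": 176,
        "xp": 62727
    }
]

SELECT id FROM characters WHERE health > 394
[1]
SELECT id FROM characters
[1, 2, 3, 4, 5, 6, 7]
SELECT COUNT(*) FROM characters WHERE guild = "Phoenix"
1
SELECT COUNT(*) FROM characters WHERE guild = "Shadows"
1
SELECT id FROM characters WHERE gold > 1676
[1]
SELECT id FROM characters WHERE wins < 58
[]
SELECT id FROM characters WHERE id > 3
[4, 5, 6, 7]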